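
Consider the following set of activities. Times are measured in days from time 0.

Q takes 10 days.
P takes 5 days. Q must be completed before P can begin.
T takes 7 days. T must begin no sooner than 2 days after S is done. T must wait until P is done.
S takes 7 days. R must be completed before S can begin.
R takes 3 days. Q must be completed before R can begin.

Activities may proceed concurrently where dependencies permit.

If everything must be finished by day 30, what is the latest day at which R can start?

Nothing follows T; the deadline of day 30 is its only limit. It must start by 30 − 7 = day 23.
S feeds into T (must start by day 23, minus 2-day gap → day 21); so S must finish by day 21 and therefore start by day 14.
R must finish before S (must start by day 14). With a 3-day duration, R must start by 14 − 3 = day 11.

11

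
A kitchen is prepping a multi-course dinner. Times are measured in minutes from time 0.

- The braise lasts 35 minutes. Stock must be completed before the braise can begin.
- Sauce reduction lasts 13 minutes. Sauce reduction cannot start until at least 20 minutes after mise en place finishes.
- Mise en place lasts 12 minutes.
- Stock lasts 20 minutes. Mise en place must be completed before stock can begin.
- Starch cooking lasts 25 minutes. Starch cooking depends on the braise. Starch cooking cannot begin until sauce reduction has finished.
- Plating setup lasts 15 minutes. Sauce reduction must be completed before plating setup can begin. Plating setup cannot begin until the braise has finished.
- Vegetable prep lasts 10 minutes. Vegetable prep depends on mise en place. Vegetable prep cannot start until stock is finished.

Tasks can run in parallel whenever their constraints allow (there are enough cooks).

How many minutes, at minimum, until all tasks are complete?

Mise en place can start immediately at minute 0; it finishes at minute 12.
After mise en place (finishes minute 12, plus 20-minute gap → minute 32), sauce reduction can start at minute 32 and finishes at minute 45.
Stock cannot begin until mise en place (finishes minute 12). It runs from minute 12 to 12 + 20 = minute 32.
Vegetable prep has to wait for mise en place (finishes minute 12); stock (finishes minute 32). The latest of these is minute 32, so vegetable prep runs minute 32 to 32 + 10 = minute 42.
The braise waits on stock (finishes minute 32), so it starts at minute 32 and finishes at 32 + 35 = minute 67.
For plating setup: sauce reduction (finishes minute 45); the braise (finishes minute 67). Taking the maximum gives a start of minute 67, and it finishes at 67 + 15 = minute 82.
Starch cooking needs all of the braise (finishes minute 67); sauce reduction (finishes minute 45). That puts its earliest start at minute 67; it finishes at 67 + 25 = minute 92.
All tasks are finished once the last one completes. Finish times: Mise en place at 12, Stock at 32, The braise at 67, Vegetable prep at 42, Sauce reduction at 45, Starch cooking at 92, Plating setup at 82. The latest is minute 92.

92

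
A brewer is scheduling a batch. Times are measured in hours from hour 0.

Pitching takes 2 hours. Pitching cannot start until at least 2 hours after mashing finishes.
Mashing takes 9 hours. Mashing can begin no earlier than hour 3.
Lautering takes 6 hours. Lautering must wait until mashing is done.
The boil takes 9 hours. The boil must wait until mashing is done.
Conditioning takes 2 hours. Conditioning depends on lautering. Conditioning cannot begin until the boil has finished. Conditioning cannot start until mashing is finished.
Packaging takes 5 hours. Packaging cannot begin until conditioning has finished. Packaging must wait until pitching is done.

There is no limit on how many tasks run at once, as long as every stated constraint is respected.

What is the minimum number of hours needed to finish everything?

28

Mashing waits on its own release at hour 3, so it starts at hour 3 and finishes at 3 + 9 = hour 12.
Pitching waits on mashing (finishes hour 12, plus 2-hour gap → hour 14), so it starts at hour 14 and finishes at 14 + 2 = hour 16.
The boil waits on mashing (finishes hour 12), so it starts at hour 12 and finishes at 12 + 9 = hour 21.
After mashing (finishes hour 12), lautering can start at hour 12 and finishes at hour 18.
For conditioning: lautering (finishes hour 18); the boil (finishes hour 21); mashing (finishes hour 12). Taking the maximum gives a start of hour 21, and it finishes at 21 + 2 = hour 23.
Packaging has to wait for conditioning (finishes hour 23); pitching (finishes hour 16). The latest of these is hour 23, so packaging runs hour 23 to 23 + 5 = hour 28.
All tasks are finished once the last one completes. Finish times: Mashing at 12, Lautering at 18, The boil at 21, Pitching at 16, Conditioning at 23, Packaging at 28. The latest is hour 28.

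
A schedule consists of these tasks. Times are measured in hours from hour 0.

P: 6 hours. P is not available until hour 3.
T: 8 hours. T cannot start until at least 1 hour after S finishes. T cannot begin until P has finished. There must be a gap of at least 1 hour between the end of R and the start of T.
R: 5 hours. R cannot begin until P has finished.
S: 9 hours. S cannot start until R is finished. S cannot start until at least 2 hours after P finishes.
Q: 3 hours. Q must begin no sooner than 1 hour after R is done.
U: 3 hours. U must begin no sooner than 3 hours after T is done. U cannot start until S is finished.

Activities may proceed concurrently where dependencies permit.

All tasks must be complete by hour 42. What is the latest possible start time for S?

18

To finish by hour 42, U (duration 3) must start no later than hour 39.
T must finish before U (must start by hour 39, minus 3-hour gap → hour 36). With an 8-hour duration, T must start by 36 − 8 = hour 28.
For S: T (must start by hour 28, minus 1-hour gap → hour 27); U (must start by hour 39). The most restrictive is hour 27; with a 9-hour duration, S must start by hour 18.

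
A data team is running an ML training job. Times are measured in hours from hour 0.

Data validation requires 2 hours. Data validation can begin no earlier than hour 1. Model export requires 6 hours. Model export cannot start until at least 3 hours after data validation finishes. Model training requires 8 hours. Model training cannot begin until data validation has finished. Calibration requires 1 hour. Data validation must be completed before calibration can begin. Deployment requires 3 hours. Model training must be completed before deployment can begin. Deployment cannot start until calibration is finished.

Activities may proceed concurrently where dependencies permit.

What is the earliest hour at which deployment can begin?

After its own release at hour 1, data validation can start at hour 1 and finishes at hour 3.
Calibration cannot begin until data validation (finishes hour 3). It runs from hour 3 to 3 + 1 = hour 4.
Model training cannot begin until data validation (finishes hour 3). It runs from hour 3 to 3 + 8 = hour 11.
Deployment waits on model training (finishes hour 11); calibration (finishes hour 4). The latest of these is hour 11, which is the earliest deployment can start.

11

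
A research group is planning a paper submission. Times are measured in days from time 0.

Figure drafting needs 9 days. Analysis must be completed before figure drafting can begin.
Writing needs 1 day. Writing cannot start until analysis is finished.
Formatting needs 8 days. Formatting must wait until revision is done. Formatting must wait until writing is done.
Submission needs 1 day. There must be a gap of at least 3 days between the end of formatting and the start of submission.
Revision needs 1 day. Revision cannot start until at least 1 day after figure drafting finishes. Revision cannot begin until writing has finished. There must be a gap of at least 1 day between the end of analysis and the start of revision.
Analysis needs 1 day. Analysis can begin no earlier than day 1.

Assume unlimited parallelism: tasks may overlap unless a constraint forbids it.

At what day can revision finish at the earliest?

After its own release at day 1, analysis can start at day 1 and finishes at day 2.
After analysis (finishes day 2), writing can start at day 2 and finishes at day 3.
Figure drafting waits on analysis (finishes day 2), so it starts at day 2 and finishes at 2 + 9 = day 11.
For revision: figure drafting (finishes day 11, plus 1-day gap → day 12); writing (finishes day 3); analysis (finishes day 2, plus 1-day gap → day 3). Taking the maximum gives a start of day 12, and it finishes at 12 + 1 = day 13.

13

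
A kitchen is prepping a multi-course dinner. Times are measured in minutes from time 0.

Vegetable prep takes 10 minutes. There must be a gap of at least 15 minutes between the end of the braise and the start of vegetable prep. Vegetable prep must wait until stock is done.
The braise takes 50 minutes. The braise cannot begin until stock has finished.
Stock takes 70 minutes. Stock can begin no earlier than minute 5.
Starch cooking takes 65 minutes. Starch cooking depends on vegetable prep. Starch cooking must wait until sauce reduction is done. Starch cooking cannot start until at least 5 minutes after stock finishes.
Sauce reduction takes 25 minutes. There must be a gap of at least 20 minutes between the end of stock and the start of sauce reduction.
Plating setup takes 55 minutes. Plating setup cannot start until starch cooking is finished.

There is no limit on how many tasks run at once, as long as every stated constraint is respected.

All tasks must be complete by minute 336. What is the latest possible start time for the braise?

141

To finish by minute 336, plating setup (duration 55) must start no later than minute 281.
Starch cooking must finish before plating setup (must start by minute 281). With a 65-minute duration, starch cooking must start by 281 − 65 = minute 216.
Vegetable prep must finish before starch cooking (must start by minute 216). With a 10-minute duration, vegetable prep must start by 216 − 10 = minute 206.
The braise feeds into vegetable prep (must start by minute 206, minus 15-minute gap → minute 191); so the braise must finish by minute 191 and therefore start by minute 141.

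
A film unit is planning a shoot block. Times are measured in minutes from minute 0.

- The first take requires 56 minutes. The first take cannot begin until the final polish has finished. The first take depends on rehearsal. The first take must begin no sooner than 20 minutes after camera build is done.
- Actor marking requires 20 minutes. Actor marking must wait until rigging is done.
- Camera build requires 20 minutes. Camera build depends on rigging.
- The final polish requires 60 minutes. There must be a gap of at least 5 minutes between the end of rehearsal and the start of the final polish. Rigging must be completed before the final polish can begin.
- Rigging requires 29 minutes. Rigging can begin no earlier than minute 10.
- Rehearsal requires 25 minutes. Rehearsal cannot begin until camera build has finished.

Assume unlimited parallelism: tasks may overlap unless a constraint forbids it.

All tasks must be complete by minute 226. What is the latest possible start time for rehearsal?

80

To finish by minute 226, the first take (duration 56) must start no later than minute 170.
The final polish has to be done before the first take (must start by minute 170). That means finishing by minute 170, i.e. starting by 170 − 60 = minute 110.
Rehearsal has several dependents: the final polish (must start by minute 110, minus 5-minute gap → minute 105); the first take (must start by minute 170). The earliest of those limits is minute 105, so rehearsal must start by 105 − 25 = minute 80.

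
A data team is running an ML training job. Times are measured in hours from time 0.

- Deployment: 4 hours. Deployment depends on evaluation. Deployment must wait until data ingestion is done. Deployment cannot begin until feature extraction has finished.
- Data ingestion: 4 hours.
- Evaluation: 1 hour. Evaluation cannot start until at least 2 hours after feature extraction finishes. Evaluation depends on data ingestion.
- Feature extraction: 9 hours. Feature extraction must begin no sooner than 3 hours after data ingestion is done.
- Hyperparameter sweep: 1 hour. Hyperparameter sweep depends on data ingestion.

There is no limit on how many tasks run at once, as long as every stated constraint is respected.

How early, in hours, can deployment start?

19

Data ingestion has no prerequisites, so it starts at hour 0 and finishes at hour 4.
Feature extraction waits on data ingestion (finishes hour 4, plus 3-hour gap → hour 7), so it starts at hour 7 and finishes at 7 + 9 = hour 16.
Evaluation has to wait for feature extraction (finishes hour 16, plus 2-hour gap → hour 18); data ingestion (finishes hour 4). The latest of these is hour 18, so evaluation runs hour 18 to 18 + 1 = hour 19.
Deployment waits on evaluation (finishes hour 19); data ingestion (finishes hour 4); feature extraction (finishes hour 16). The latest of these is hour 19, which is the earliest deployment can start.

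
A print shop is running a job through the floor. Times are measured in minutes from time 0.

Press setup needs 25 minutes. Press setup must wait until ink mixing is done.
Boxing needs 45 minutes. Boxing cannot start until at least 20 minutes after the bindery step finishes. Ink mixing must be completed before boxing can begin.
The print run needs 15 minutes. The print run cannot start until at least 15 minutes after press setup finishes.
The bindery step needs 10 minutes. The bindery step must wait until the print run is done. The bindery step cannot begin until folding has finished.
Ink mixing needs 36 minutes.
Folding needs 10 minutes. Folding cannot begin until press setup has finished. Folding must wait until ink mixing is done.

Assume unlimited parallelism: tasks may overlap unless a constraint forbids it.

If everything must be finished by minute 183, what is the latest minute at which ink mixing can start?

17

To finish by minute 183, boxing (duration 45) must start no later than minute 138.
The bindery step has to be done before boxing (must start by minute 138, minus 20-minute gap → minute 118). That means finishing by minute 118, i.e. starting by 118 − 10 = minute 108.
The print run feeds into the bindery step (must start by minute 108); so the print run must finish by minute 108 and therefore start by minute 93.
Folding feeds into the bindery step (must start by minute 108); so folding must finish by minute 108 and therefore start by minute 98.
For press setup: the print run (must start by minute 93, minus 15-minute gap → minute 78); folding (must start by minute 98). The most restrictive is minute 78; with a 25-minute duration, press setup must start by minute 53.
Ink mixing feeds press setup (must start by minute 53); folding (must start by minute 98); boxing (must start by minute 138). Taking the minimum, ink mixing must finish by minute 53 and start by 53 − 36 = minute 17.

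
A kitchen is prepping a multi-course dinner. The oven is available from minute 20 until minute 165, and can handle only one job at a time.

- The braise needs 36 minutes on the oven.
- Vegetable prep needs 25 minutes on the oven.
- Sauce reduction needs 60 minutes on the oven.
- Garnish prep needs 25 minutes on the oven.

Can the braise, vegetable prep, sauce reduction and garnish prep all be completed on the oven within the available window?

The oven window is 165 − 20 = 145 minutes.
Running back to back, the jobs need 36 + 25 + 60 + 25 = 146 minutes on the oven.
Since 146 > 145, they cannot all fit.

No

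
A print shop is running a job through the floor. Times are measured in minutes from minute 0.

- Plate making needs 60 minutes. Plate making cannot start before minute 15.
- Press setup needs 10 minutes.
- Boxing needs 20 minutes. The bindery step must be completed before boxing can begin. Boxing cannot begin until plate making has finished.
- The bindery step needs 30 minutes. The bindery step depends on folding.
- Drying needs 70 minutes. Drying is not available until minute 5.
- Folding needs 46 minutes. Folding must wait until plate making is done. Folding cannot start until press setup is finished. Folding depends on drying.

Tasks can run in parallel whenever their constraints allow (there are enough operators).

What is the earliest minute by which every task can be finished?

171

After its own release at minute 5, drying can start at minute 5 and finishes at minute 75.
Nothing blocks press setup, so it runs from minute 0 to minute 10.
After its own release at minute 15, plate making can start at minute 15 and finishes at minute 75.
For folding: plate making (finishes minute 75); press setup (finishes minute 10); drying (finishes minute 75). Taking the maximum gives a start of minute 75, and it finishes at 75 + 46 = minute 121.
After folding (finishes minute 121), the bindery step can start at minute 121 and finishes at minute 151.
Boxing has to wait for the bindery step (finishes minute 151); plate making (finishes minute 75). The latest of these is minute 151, so boxing runs minute 151 to 151 + 20 = minute 171.
All tasks are finished once the last one completes. Finish times: Plate making at 75, Press setup at 10, Drying at 75, Folding at 121, The bindery step at 151, Boxing at 171. The latest is minute 171.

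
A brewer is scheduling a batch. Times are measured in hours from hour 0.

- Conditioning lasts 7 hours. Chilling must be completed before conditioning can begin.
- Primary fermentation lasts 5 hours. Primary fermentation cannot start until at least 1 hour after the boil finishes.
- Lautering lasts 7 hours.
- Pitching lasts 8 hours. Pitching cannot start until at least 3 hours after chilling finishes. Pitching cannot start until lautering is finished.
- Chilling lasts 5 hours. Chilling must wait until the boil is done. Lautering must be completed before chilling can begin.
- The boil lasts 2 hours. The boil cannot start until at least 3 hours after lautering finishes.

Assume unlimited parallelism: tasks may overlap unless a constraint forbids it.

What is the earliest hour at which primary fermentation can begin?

13

Lautering can start immediately at hour 0; it finishes at hour 7.
After lautering (finishes hour 7, plus 3-hour gap → hour 10), the boil can start at hour 10 and finishes at hour 12.
Primary fermentation waits on the boil (finishes hour 12, plus 1-hour gap → hour 13), so the earliest it can start is hour 13.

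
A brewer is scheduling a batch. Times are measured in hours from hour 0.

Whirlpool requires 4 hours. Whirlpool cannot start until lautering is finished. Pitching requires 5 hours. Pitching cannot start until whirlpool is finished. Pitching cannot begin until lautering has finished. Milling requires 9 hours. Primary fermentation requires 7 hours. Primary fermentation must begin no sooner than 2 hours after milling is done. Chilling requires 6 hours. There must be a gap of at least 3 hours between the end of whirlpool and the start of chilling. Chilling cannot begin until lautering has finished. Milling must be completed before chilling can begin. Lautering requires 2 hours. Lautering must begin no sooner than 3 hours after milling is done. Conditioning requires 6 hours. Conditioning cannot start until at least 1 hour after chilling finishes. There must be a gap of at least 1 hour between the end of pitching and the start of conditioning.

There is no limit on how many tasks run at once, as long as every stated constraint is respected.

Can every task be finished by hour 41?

Yes

Milling has no prerequisites, so it starts at hour 0 and finishes at hour 9.
Primary fermentation waits on milling (finishes hour 9, plus 2-hour gap → hour 11), so it starts at hour 11 and finishes at 11 + 7 = hour 18.
After milling (finishes hour 9, plus 3-hour gap → hour 12), lautering can start at hour 12 and finishes at hour 14.
Whirlpool cannot begin until lautering (finishes hour 14). It runs from hour 14 to 14 + 4 = hour 18.
Pitching needs all of whirlpool (finishes hour 18); lautering (finishes hour 14). That puts its earliest start at hour 18; it finishes at 18 + 5 = hour 23.
Chilling needs all of whirlpool (finishes hour 18, plus 3-hour gap → hour 21); lautering (finishes hour 14); milling (finishes hour 9). That puts its earliest start at hour 21; it finishes at 21 + 6 = hour 27.
For conditioning: chilling (finishes hour 27, plus 1-hour gap → hour 28); pitching (finishes hour 23, plus 1-hour gap → hour 24). Taking the maximum gives a start of hour 28, and it finishes at 28 + 6 = hour 34.
Every task is finished by hour 34, which is no later than the deadline of 41, so the schedule is feasible.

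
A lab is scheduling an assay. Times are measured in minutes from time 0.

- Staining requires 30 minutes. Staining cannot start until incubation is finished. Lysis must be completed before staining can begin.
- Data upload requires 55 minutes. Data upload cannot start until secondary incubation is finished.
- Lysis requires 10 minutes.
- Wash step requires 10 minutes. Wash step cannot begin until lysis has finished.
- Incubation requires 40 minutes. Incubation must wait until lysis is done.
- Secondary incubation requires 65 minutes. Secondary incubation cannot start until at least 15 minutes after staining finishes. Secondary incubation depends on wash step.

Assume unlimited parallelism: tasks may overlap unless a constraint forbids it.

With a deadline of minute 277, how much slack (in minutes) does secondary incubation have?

Lysis has no prerequisites, so it starts at minute 0 and finishes at minute 10.
Wash step waits on lysis (finishes minute 10), so it starts at minute 10 and finishes at 10 + 10 = minute 20.
Incubation cannot begin until lysis (finishes minute 10). It runs from minute 10 to 10 + 40 = minute 50.
Staining has to wait for incubation (finishes minute 50); lysis (finishes minute 10). The latest of these is minute 50, so staining runs minute 50 to 50 + 30 = minute 80.
Secondary incubation needs all of staining (finishes minute 80, plus 15-minute gap → minute 95); wash step (finishes minute 20). That puts its earliest start at minute 95; it finishes at 95 + 65 = minute 160.

Working backward from the deadline:
To finish by minute 277, data upload (duration 55) must start no later than minute 222.
Secondary incubation feeds into data upload (must start by minute 222); so secondary incubation must finish by minute 222 and therefore start by minute 157.
So secondary incubation can start as early as minute 95 and as late as minute 157, giving 157 − 95 = 62 minutes of slack.

62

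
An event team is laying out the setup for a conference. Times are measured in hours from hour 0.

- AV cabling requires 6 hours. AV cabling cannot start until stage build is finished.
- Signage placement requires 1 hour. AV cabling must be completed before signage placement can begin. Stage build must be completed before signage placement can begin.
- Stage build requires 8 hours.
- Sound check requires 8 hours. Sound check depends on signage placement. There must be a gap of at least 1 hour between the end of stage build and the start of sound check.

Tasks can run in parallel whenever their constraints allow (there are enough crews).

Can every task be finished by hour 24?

Stage build has no prerequisites, so it starts at hour 0 and finishes at hour 8.
AV cabling cannot begin until stage build (finishes hour 8). It runs from hour 8 to 8 + 6 = hour 14.
Signage placement has to wait for AV cabling (finishes hour 14); stage build (finishes hour 8). The latest of these is hour 14, so signage placement runs hour 14 to 14 + 1 = hour 15.
For sound check: signage placement (finishes hour 15); stage build (finishes hour 8, plus 1-hour gap → hour 9). Taking the maximum gives a start of hour 15, and it finishes at 15 + 8 = hour 23.
Every task is finished by hour 23, which is no later than the deadline of 24, so the schedule is feasible.

Yes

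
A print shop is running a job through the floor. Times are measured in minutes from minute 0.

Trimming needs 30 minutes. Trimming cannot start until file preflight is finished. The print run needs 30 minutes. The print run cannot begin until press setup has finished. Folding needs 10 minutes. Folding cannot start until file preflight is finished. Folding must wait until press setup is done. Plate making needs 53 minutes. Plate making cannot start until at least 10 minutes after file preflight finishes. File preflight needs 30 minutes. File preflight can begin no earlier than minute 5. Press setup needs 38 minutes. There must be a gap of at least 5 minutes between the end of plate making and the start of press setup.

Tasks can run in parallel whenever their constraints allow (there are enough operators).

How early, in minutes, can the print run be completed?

171

After its own release at minute 5, file preflight can start at minute 5 and finishes at minute 35.
Plate making waits on file preflight (finishes minute 35, plus 10-minute gap → minute 45), so it starts at minute 45 and finishes at 45 + 53 = minute 98.
After plate making (finishes minute 98, plus 5-minute gap → minute 103), press setup can start at minute 103 and finishes at minute 141.
The print run cannot begin until press setup (finishes minute 141). It runs from minute 141 to 141 + 30 = minute 171.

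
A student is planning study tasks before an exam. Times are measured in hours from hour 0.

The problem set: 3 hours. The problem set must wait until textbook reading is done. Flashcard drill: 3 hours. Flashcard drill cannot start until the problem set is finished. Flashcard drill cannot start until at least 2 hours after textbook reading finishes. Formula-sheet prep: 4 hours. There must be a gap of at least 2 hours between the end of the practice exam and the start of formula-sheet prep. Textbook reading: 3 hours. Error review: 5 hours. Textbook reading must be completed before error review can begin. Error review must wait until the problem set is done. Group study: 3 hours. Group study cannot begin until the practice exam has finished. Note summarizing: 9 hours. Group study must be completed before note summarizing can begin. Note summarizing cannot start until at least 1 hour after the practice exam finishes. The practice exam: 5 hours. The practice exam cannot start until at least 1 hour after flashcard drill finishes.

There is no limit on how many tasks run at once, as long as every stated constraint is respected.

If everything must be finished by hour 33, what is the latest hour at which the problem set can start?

To finish by hour 33, note summarizing (duration 9) must start no later than hour 24.
Group study feeds into note summarizing (must start by hour 24); so group study must finish by hour 24 and therefore start by hour 21.
Nothing follows formula-sheet prep; the deadline of hour 33 is its only limit. It must start by 33 − 4 = hour 29.
The practice exam must finish in time for group study (must start by hour 21); note summarizing (must start by hour 24, minus 1-hour gap → hour 23); formula-sheet prep (must start by hour 29, minus 2-hour gap → hour 27). The tightest is hour 21, so the practice exam must start by 21 − 5 = hour 16.
Since the practice exam (must start by hour 16, minus 1-hour gap → hour 15) depends on it, flashcard drill must finish by hour 15. Backing off its 3-hour duration gives a latest start of hour 12.
Error review must finish by hour 33; it takes 5 hours, so it must start by 33 − 5 = hour 28.
The problem set has several dependents: flashcard drill (must start by hour 12); error review (must start by hour 28). The earliest of those limits is hour 12, so the problem set must start by 12 − 3 = hour 9.

9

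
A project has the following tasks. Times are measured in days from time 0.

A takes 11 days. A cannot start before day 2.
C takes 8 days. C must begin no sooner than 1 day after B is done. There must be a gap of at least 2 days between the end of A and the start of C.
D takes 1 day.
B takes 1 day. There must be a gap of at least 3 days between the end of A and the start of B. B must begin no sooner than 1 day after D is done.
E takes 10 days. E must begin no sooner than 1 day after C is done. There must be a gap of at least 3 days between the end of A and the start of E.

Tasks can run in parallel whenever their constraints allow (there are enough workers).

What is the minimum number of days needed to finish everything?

D can start immediately at day 0; it finishes at day 1.
After its own release at day 2, A can start at day 2 and finishes at day 13.
B has to wait for A (finishes day 13, plus 3-day gap → day 16); D (finishes day 1, plus 1-day gap → day 2). The latest of these is day 16, so B runs day 16 to 16 + 1 = day 17.
C has to wait for B (finishes day 17, plus 1-day gap → day 18); A (finishes day 13, plus 2-day gap → day 15). The latest of these is day 18, so C runs day 18 to 18 + 8 = day 26.
For E: C (finishes day 26, plus 1-day gap → day 27); A (finishes day 13, plus 3-day gap → day 16). Taking the maximum gives a start of day 27, and it finishes at 27 + 10 = day 37.
All tasks are finished once the last one completes. Finish times: A at 13, B at 17, C at 26, D at 1, E at 37. The latest is day 37.

37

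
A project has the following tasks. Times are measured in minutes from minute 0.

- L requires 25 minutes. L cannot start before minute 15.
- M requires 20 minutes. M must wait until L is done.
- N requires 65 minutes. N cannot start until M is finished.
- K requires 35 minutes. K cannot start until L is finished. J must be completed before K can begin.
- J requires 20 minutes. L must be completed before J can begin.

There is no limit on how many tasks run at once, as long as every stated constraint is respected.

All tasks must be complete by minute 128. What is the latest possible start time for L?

18

To finish by minute 128, K (duration 35) must start no later than minute 93.
Since K (must start by minute 93) depends on it, J must finish by minute 93. Backing off its 20-minute duration gives a latest start of minute 73.
N has no dependents, so it just needs to finish by minute 128. Starting by 128 − 65 = minute 63 achieves that.
Since N (must start by minute 63) depends on it, M must finish by minute 63. Backing off its 20-minute duration gives a latest start of minute 43.
L must finish in time for J (must start by minute 73); K (must start by minute 93); M (must start by minute 43). The tightest is minute 43, so L must start by 43 − 25 = minute 18.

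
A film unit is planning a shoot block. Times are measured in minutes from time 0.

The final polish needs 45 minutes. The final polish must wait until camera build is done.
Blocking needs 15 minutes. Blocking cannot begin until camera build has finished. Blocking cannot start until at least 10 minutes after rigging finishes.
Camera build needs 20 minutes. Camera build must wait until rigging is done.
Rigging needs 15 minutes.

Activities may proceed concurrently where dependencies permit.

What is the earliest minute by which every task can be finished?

Rigging can start immediately at minute 0; it finishes at minute 15.
Camera build cannot begin until rigging (finishes minute 15). It runs from minute 15 to 15 + 20 = minute 35.
After camera build (finishes minute 35), the final polish can start at minute 35 and finishes at minute 80.
Blocking needs all of camera build (finishes minute 35); rigging (finishes minute 15, plus 10-minute gap → minute 25). That puts its earliest start at minute 35; it finishes at 35 + 15 = minute 50.
All tasks are finished once the last one completes. Finish times: Rigging at 15, Camera build at 35, Blocking at 50, The final polish at 80. The latest is minute 80.

80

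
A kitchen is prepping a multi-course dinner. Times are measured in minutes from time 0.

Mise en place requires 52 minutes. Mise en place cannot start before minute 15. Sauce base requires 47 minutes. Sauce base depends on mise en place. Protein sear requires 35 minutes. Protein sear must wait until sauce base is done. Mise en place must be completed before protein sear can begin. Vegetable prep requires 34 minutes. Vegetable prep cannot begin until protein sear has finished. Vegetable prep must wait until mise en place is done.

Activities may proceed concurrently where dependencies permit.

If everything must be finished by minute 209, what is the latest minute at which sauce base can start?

Vegetable prep must finish by minute 209; it takes 34 minutes, so it must start by 209 − 34 = minute 175.
Protein sear feeds into vegetable prep (must start by minute 175); so protein sear must finish by minute 175 and therefore start by minute 140.
Sauce base has to be done before protein sear (must start by minute 140). That means finishing by minute 140, i.e. starting by 140 − 47 = minute 93.

93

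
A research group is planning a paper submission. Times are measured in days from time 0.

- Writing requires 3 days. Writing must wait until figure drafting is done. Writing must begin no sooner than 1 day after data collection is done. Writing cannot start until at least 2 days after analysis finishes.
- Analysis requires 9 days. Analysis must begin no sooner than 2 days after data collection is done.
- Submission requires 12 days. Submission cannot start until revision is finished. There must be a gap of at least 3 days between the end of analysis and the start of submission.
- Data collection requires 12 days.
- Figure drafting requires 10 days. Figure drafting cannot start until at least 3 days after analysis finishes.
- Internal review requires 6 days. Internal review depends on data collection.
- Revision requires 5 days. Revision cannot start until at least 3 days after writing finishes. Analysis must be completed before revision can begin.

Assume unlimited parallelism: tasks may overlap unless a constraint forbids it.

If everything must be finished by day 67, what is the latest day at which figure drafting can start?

Submission must finish by day 67; it takes 12 days, so it must start by 67 − 12 = day 55.
Revision has to be done before submission (must start by day 55). That means finishing by day 55, i.e. starting by 55 − 5 = day 50.
Writing has to be done before revision (must start by day 50, minus 3-day gap → day 47). That means finishing by day 47, i.e. starting by 47 − 3 = day 44.
Figure drafting has to be done before writing (must start by day 44). That means finishing by day 44, i.e. starting by 44 − 10 = day 34.

34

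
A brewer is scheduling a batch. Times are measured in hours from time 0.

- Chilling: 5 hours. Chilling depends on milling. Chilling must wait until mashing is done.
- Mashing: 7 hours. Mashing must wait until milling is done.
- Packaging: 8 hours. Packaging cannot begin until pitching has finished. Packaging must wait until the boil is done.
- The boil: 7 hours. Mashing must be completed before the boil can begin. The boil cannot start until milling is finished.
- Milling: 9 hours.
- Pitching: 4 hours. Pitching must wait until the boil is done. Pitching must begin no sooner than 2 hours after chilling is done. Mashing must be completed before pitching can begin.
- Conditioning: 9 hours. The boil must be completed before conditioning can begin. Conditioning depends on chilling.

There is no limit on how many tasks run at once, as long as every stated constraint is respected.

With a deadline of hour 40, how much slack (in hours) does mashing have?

5

Milling has no prerequisites, so it starts at hour 0 and finishes at hour 9.
Mashing waits on milling (finishes hour 9), so it starts at hour 9 and finishes at 9 + 7 = hour 16.

Working backward from the deadline:
Packaging must finish by hour 40; it takes 8 hours, so it must start by 40 − 8 = hour 32.
Since packaging (must start by hour 32) depends on it, pitching must finish by hour 32. Backing off its 4-hour duration gives a latest start of hour 28.
Nothing follows conditioning; the deadline of hour 40 is its only limit. It must start by 40 − 9 = hour 31.
For the boil: pitching (must start by hour 28); conditioning (must start by hour 31); packaging (must start by hour 32). The most restrictive is hour 28; with a 7-hour duration, the boil must start by hour 21.
Chilling must finish in time for pitching (must start by hour 28, minus 2-hour gap → hour 26); conditioning (must start by hour 31). The tightest is hour 26, so chilling must start by 26 − 5 = hour 21.
Mashing feeds the boil (must start by hour 21); chilling (must start by hour 21); pitching (must start by hour 28). Taking the minimum, mashing must finish by hour 21 and start by 21 − 7 = hour 14.
So mashing can start as early as hour 9 and as late as hour 14, giving 14 − 9 = 5 hours of slack.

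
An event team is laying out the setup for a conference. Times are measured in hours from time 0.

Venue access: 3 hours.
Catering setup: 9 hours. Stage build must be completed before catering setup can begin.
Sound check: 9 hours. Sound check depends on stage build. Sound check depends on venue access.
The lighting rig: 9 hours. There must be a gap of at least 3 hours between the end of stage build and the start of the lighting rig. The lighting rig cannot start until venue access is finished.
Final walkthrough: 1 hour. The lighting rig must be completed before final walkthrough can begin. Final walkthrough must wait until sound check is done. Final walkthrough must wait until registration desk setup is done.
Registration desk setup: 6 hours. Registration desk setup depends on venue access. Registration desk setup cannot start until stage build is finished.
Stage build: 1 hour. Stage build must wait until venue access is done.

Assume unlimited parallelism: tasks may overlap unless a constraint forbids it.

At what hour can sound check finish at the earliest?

13

Nothing blocks venue access, so it runs from hour 0 to hour 3.
Stage build waits on venue access (finishes hour 3), so it starts at hour 3 and finishes at 3 + 1 = hour 4.
Sound check needs all of stage build (finishes hour 4); venue access (finishes hour 3). That puts its earliest start at hour 4; it finishes at 4 + 9 = hour 13.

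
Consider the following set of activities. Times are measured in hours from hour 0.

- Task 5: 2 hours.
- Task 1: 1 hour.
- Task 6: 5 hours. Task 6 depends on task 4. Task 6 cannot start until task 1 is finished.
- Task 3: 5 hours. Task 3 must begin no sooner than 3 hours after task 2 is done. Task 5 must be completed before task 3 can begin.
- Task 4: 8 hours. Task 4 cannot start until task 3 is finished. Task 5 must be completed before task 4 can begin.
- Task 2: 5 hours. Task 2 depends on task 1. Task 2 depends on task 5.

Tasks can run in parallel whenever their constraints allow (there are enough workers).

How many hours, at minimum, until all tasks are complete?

28

Nothing blocks task 5, so it runs from hour 0 to hour 2.
Task 1 can start immediately at hour 0; it finishes at hour 1.
For task 2: task 1 (finishes hour 1); task 5 (finishes hour 2). Taking the maximum gives a start of hour 2, and it finishes at 2 + 5 = hour 7.
Task 3 needs all of task 2 (finishes hour 7, plus 3-hour gap → hour 10); task 5 (finishes hour 2). That puts its earliest start at hour 10; it finishes at 10 + 5 = hour 15.
Task 4 needs all of task 3 (finishes hour 15); task 5 (finishes hour 2). That puts its earliest start at hour 15; it finishes at 15 + 8 = hour 23.
Task 6 has to wait for task 4 (finishes hour 23); task 1 (finishes hour 1). The latest of these is hour 23, so task 6 runs hour 23 to 23 + 5 = hour 28.
All tasks are finished once the last one completes. Finish times: Task 1 at 1, Task 2 at 7, Task 3 at 15, Task 4 at 23, Task 5 at 2, Task 6 at 28. The latest is hour 28.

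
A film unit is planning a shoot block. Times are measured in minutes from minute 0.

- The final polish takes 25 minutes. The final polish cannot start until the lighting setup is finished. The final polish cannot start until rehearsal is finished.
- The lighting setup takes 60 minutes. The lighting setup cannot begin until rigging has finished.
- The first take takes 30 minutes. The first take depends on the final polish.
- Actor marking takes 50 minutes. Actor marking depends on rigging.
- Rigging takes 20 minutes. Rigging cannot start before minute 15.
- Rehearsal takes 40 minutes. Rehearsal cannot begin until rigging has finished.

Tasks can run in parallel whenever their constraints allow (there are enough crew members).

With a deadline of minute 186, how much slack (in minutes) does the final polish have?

36

Rigging waits on its own release at minute 15, so it starts at minute 15 and finishes at 15 + 20 = minute 35.
After rigging (finishes minute 35), rehearsal can start at minute 35 and finishes at minute 75.
After rigging (finishes minute 35), the lighting setup can start at minute 35 and finishes at minute 95.
For the final polish: the lighting setup (finishes minute 95); rehearsal (finishes minute 75). Taking the maximum gives a start of minute 95, and it finishes at 95 + 25 = minute 120.

Working backward from the deadline:
The first take has no dependents, so it just needs to finish by minute 186. Starting by 186 − 30 = minute 156 achieves that.
The final polish must finish before the first take (must start by minute 156). With a 25-minute duration, the final polish must start by 156 − 25 = minute 131.
So the final polish can start as early as minute 95 and as late as minute 131, giving 131 − 95 = 36 minutes of slack.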